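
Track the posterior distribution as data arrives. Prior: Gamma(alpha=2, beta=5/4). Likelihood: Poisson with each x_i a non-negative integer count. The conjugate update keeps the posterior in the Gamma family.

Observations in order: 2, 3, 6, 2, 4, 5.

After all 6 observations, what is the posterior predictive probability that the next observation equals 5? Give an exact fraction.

466609191900803408649626406324667636572160/4032185395640807247563396498013703040657139

obs 1: x=2 → posterior Gamma(4, 9/4)
obs 2: x=3 → posterior Gamma(7, 13/4)
obs 3: x=6 → posterior Gamma(13, 17/4)
obs 4: x=2 → posterior Gamma(15, 21/4)
obs 5: x=4 → posterior Gamma(19, 25/4)
obs 6: x=5 → posterior Gamma(24, 29/4)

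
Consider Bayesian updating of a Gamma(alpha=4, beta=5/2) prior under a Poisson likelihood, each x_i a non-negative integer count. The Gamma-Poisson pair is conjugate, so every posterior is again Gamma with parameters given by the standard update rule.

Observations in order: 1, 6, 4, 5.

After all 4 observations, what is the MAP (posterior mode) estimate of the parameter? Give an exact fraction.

obs 1: x=1 → posterior Gamma(5, 7/2)
obs 2: x=6 → posterior Gamma(11, 9/2)
obs 3: x=4 → posterior Gamma(15, 11/2)
obs 4: x=5 → posterior Gamma(20, 13/2)

38/13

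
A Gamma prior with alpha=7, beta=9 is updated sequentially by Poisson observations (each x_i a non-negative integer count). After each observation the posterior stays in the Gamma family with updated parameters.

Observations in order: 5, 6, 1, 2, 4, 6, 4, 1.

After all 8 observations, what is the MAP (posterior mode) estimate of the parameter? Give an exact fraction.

35/17

obs 1: x=5 → posterior Gamma(12, 10)
obs 2: x=6 → posterior Gamma(18, 11)
obs 3: x=1 → posterior Gamma(19, 12)
obs 4: x=2 → posterior Gamma(21, 13)
obs 5: x=4 → posterior Gamma(25, 14)
obs 6: x=6 → posterior Gamma(31, 15)
obs 7: x=4 → posterior Gamma(35, 16)
obs 8: x=1 → posterior Gamma(36, 17)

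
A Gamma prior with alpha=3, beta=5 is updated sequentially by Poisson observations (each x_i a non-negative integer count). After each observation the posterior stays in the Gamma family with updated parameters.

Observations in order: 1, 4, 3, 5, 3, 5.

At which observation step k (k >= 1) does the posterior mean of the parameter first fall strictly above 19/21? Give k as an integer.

k = 2

obs 1: x=1 → posterior Gamma(4, 6)
obs 2: x=4 → posterior Gamma(8, 7)
obs 3: x=3 → posterior Gamma(11, 8)
obs 4: x=5 → posterior Gamma(16, 9)
obs 5: x=3 → posterior Gamma(19, 10)
obs 6: x=5 → posterior Gamma(24, 11)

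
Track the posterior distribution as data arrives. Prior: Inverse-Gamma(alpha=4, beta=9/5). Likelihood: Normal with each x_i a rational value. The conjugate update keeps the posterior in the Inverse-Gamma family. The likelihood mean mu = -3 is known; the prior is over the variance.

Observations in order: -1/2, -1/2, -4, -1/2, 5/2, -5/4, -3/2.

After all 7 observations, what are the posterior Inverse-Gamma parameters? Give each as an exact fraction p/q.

alpha=15/2, beta=4713/160

obs 1: x=-1/2 → posterior Inverse-Gamma(9/2, 197/40)
obs 2: x=-1/2 → posterior Inverse-Gamma(5, 161/20)
obs 3: x=-4 → posterior Inverse-Gamma(11/2, 171/20)
obs 4: x=-1/2 → posterior Inverse-Gamma(6, 467/40)
obs 5: x=5/2 → posterior Inverse-Gamma(13/2, 134/5)
obs 6: x=-5/4 → posterior Inverse-Gamma(7, 4533/160)
obs 7: x=-3/2 → posterior Inverse-Gamma(15/2, 4713/160)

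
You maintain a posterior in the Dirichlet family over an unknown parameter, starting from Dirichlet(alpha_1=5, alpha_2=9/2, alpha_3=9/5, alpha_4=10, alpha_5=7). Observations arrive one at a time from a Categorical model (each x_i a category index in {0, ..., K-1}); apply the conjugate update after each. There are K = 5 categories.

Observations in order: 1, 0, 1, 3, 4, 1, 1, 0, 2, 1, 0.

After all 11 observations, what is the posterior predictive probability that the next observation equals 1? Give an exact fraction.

95/393

obs 1: x=1 → posterior Dirichlet(5, 11/2, 9/5, 10, 7)
obs 2: x=0 → posterior Dirichlet(6, 11/2, 9/5, 10, 7)
obs 3: x=1 → posterior Dirichlet(6, 13/2, 9/5, 10, 7)
obs 4: x=3 → posterior Dirichlet(6, 13/2, 9/5, 11, 7)
obs 5: x=4 → posterior Dirichlet(6, 13/2, 9/5, 11, 8)
obs 6: x=1 → posterior Dirichlet(6, 15/2, 9/5, 11, 8)
obs 7: x=1 → posterior Dirichlet(6, 17/2, 9/5, 11, 8)
obs 8: x=0 → posterior Dirichlet(7, 17/2, 9/5, 11, 8)
obs 9: x=2 → posterior Dirichlet(7, 17/2, 14/5, 11, 8)
obs 10: x=1 → posterior Dirichlet(7, 19/2, 14/5, 11, 8)
obs 11: x=0 → posterior Dirichlet(8, 19/2, 14/5, 11, 8)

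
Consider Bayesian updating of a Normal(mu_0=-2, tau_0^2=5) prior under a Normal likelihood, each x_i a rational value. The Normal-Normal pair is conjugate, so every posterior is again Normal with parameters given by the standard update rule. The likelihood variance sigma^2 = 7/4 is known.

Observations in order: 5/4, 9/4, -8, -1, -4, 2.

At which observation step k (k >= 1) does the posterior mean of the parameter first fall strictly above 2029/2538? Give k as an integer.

obs 1: x=5/4 → posterior Normal(11/27, 35/27)
obs 2: x=9/4 → posterior Normal(56/47, 35/47)
obs 3: x=-8 → posterior Normal(-104/67, 35/67)
obs 4: x=-1 → posterior Normal(-124/87, 35/87)
obs 5: x=-4 → posterior Normal(-204/107, 35/107)
obs 6: x=2 → posterior Normal(-164/127, 35/127)

k = 2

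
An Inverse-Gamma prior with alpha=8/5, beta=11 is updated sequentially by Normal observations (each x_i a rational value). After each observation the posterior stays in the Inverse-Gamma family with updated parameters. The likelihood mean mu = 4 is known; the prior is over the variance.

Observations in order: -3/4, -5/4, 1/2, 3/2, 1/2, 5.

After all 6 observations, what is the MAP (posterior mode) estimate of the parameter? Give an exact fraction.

obs 1: x=-3/4 → posterior Inverse-Gamma(21/10, 713/32)
obs 2: x=-5/4 → posterior Inverse-Gamma(13/5, 577/16)
obs 3: x=1/2 → posterior Inverse-Gamma(31/10, 675/16)
obs 4: x=3/2 → posterior Inverse-Gamma(18/5, 725/16)
obs 5: x=1/2 → posterior Inverse-Gamma(41/10, 823/16)
obs 6: x=5 → posterior Inverse-Gamma(23/5, 831/16)

4155/448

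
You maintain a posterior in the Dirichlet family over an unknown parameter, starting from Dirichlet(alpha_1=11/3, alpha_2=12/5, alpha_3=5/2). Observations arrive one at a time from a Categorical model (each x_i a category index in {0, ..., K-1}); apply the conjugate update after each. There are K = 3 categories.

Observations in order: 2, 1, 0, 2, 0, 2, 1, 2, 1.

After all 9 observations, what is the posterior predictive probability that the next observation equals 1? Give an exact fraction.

obs 1: x=2 → posterior Dirichlet(11/3, 12/5, 7/2)
obs 2: x=1 → posterior Dirichlet(11/3, 17/5, 7/2)
obs 3: x=0 → posterior Dirichlet(14/3, 17/5, 7/2)
obs 4: x=2 → posterior Dirichlet(14/3, 17/5, 9/2)
obs 5: x=0 → posterior Dirichlet(17/3, 17/5, 9/2)
obs 6: x=2 → posterior Dirichlet(17/3, 17/5, 11/2)
obs 7: x=1 → posterior Dirichlet(17/3, 22/5, 11/2)
obs 8: x=2 → posterior Dirichlet(17/3, 22/5, 13/2)
obs 9: x=1 → posterior Dirichlet(17/3, 27/5, 13/2)

162/527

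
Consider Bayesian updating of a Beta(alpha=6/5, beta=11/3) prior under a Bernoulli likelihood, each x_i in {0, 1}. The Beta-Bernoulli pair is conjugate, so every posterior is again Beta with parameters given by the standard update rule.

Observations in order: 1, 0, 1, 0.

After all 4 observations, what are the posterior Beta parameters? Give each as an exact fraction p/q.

obs 1: x=1 → posterior Beta(11/5, 11/3)
obs 2: x=0 → posterior Beta(11/5, 14/3)
obs 3: x=1 → posterior Beta(16/5, 14/3)
obs 4: x=0 → posterior Beta(16/5, 17/3)

alpha=16/5, beta=17/3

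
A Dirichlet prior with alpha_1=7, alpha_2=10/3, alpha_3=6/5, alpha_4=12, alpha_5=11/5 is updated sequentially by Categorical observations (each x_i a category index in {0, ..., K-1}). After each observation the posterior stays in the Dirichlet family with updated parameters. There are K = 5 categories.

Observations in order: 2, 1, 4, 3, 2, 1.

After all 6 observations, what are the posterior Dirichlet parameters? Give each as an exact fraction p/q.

alpha_1=7, alpha_2=16/3, alpha_3=16/5, alpha_4=13, alpha_5=16/5

obs 1: x=2 → posterior Dirichlet(7, 10/3, 11/5, 12, 11/5)
obs 2: x=1 → posterior Dirichlet(7, 13/3, 11/5, 12, 11/5)
obs 3: x=4 → posterior Dirichlet(7, 13/3, 11/5, 12, 16/5)
obs 4: x=3 → posterior Dirichlet(7, 13/3, 11/5, 13, 16/5)
obs 5: x=2 → posterior Dirichlet(7, 13/3, 16/5, 13, 16/5)
obs 6: x=1 → posterior Dirichlet(7, 16/3, 16/5, 13, 16/5)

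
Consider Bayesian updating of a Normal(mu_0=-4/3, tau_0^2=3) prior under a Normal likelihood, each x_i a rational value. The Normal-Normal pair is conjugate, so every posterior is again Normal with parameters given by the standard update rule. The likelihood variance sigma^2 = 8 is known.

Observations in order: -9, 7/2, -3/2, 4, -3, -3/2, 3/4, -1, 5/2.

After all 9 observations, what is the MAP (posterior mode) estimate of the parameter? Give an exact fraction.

obs 1: x=-9 → posterior Normal(-113/33, 24/11)
obs 2: x=7/2 → posterior Normal(-163/84, 12/7)
obs 3: x=-3/2 → posterior Normal(-95/51, 24/17)
obs 4: x=4 → posterior Normal(-59/60, 6/5)
obs 5: x=-3 → posterior Normal(-86/69, 24/23)
obs 6: x=-3/2 → posterior Normal(-199/156, 12/13)
obs 7: x=3/4 → posterior Normal(-371/348, 24/29)
obs 8: x=-1 → posterior Normal(-407/384, 3/4)
obs 9: x=5/2 → posterior Normal(-317/420, 24/35)

-317/420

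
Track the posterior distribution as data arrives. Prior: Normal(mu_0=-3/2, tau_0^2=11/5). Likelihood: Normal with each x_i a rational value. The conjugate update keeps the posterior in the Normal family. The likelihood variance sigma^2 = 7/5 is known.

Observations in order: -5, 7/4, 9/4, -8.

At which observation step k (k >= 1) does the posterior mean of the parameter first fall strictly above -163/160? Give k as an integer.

k = 3

obs 1: x=-5 → posterior Normal(-131/36, 77/90)
obs 2: x=7/4 → posterior Normal(-185/116, 77/145)
obs 3: x=9/4 → posterior Normal(-43/80, 77/200)
obs 4: x=-8 → posterior Normal(-73/34, 77/255)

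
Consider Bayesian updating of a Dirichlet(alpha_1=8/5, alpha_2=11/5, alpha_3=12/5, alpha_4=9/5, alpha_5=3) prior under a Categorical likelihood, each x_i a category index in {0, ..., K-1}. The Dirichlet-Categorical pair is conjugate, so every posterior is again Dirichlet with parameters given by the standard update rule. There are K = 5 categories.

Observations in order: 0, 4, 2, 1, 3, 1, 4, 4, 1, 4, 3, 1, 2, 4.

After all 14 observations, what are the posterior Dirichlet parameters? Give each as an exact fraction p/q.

obs 1: x=0 → posterior Dirichlet(13/5, 11/5, 12/5, 9/5, 3)
obs 2: x=4 → posterior Dirichlet(13/5, 11/5, 12/5, 9/5, 4)
obs 3: x=2 → posterior Dirichlet(13/5, 11/5, 17/5, 9/5, 4)
obs 4: x=1 → posterior Dirichlet(13/5, 16/5, 17/5, 9/5, 4)
obs 5: x=3 → posterior Dirichlet(13/5, 16/5, 17/5, 14/5, 4)
obs 6: x=1 → posterior Dirichlet(13/5, 21/5, 17/5, 14/5, 4)
obs 7: x=4 → posterior Dirichlet(13/5, 21/5, 17/5, 14/5, 5)
obs 8: x=4 → posterior Dirichlet(13/5, 21/5, 17/5, 14/5, 6)
obs 9: x=1 → posterior Dirichlet(13/5, 26/5, 17/5, 14/5, 6)
obs 10: x=4 → posterior Dirichlet(13/5, 26/5, 17/5, 14/5, 7)
obs 11: x=3 → posterior Dirichlet(13/5, 26/5, 17/5, 19/5, 7)
obs 12: x=1 → posterior Dirichlet(13/5, 31/5, 17/5, 19/5, 7)
obs 13: x=2 → posterior Dirichlet(13/5, 31/5, 22/5, 19/5, 7)
obs 14: x=4 → posterior Dirichlet(13/5, 31/5, 22/5, 19/5, 8)

alpha_1=13/5, alpha_2=31/5, alpha_3=22/5, alpha_4=19/5, alpha_5=8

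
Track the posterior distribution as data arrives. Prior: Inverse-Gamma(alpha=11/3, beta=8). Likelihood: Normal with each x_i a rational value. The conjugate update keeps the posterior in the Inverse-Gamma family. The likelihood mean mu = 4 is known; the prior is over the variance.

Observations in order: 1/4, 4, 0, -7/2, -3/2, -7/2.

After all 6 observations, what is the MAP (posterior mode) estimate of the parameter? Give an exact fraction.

obs 1: x=1/4 → posterior Inverse-Gamma(25/6, 481/32)
obs 2: x=4 → posterior Inverse-Gamma(14/3, 481/32)
obs 3: x=0 → posterior Inverse-Gamma(31/6, 737/32)
obs 4: x=-7/2 → posterior Inverse-Gamma(17/3, 1637/32)
obs 5: x=-3/2 → posterior Inverse-Gamma(37/6, 2121/32)
obs 6: x=-7/2 → posterior Inverse-Gamma(20/3, 3021/32)

9063/736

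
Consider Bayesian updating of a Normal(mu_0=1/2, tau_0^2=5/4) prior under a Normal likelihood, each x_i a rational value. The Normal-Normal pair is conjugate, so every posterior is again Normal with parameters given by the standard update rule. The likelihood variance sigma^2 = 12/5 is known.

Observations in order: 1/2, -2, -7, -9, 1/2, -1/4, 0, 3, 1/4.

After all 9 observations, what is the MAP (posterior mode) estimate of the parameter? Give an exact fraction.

obs 1: x=1/2 → posterior Normal(1/2, 60/73)
obs 2: x=-2 → posterior Normal(-27/196, 30/49)
obs 3: x=-7 → posterior Normal(-377/246, 20/41)
obs 4: x=-9 → posterior Normal(-827/296, 15/37)
obs 5: x=1/2 → posterior Normal(-401/173, 60/173)
obs 6: x=-1/4 → posterior Normal(-181/88, 10/33)
obs 7: x=0 → posterior Normal(-1629/892, 60/223)
obs 8: x=3 → posterior Normal(-1329/992, 15/62)
obs 9: x=1/4 → posterior Normal(-326/273, 20/91)

-326/273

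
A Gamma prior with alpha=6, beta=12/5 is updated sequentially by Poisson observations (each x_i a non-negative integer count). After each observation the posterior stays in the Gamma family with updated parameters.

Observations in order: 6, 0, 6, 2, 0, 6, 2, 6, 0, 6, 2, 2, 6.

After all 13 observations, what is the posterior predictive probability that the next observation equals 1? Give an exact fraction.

obs 1: x=6 → posterior Gamma(12, 17/5)
obs 2: x=0 → posterior Gamma(12, 22/5)
obs 3: x=6 → posterior Gamma(18, 27/5)
obs 4: x=2 → posterior Gamma(20, 32/5)
obs 5: x=0 → posterior Gamma(20, 37/5)
obs 6: x=6 → posterior Gamma(26, 42/5)
obs 7: x=2 → posterior Gamma(28, 47/5)
obs 8: x=6 → posterior Gamma(34, 52/5)
obs 9: x=0 → posterior Gamma(34, 57/5)
obs 10: x=6 → posterior Gamma(40, 62/5)
obs 11: x=2 → posterior Gamma(42, 67/5)
obs 12: x=2 → posterior Gamma(44, 72/5)
obs 13: x=6 → posterior Gamma(50, 77/5)

2639041815383716530059928948512522498870743480157745758091075818446052237300697724352075534781125/20112982508083360028549591346586218692447989303663900320373363755863308433595164429970018437955584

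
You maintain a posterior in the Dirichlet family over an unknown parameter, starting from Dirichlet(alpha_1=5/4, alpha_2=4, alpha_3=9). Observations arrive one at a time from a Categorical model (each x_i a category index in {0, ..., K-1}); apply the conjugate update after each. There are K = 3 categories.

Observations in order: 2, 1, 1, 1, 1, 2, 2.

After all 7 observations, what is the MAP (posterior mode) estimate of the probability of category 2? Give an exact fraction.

obs 1: x=2 → posterior Dirichlet(5/4, 4, 10)
obs 2: x=1 → posterior Dirichlet(5/4, 5, 10)
obs 3: x=1 → posterior Dirichlet(5/4, 6, 10)
obs 4: x=1 → posterior Dirichlet(5/4, 7, 10)
obs 5: x=1 → posterior Dirichlet(5/4, 8, 10)
obs 6: x=2 → posterior Dirichlet(5/4, 8, 11)
obs 7: x=2 → posterior Dirichlet(5/4, 8, 12)

44/73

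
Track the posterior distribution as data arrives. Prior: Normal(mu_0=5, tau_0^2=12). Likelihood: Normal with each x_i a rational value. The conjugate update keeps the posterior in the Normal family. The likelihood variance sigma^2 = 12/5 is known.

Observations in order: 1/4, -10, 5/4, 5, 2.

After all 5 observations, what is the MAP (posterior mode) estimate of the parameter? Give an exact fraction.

obs 1: x=1/4 → posterior Normal(25/24, 2)
obs 2: x=-10 → posterior Normal(-175/44, 12/11)
obs 3: x=5/4 → posterior Normal(-75/32, 3/4)
obs 4: x=5 → posterior Normal(-25/42, 4/7)
obs 5: x=2 → posterior Normal(-5/52, 6/13)

-5/52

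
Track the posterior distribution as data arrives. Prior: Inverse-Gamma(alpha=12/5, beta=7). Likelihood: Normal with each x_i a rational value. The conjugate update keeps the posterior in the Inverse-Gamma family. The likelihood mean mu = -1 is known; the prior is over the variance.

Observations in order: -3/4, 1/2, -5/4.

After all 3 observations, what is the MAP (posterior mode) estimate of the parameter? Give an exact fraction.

obs 1: x=-3/4 → posterior Inverse-Gamma(29/10, 225/32)
obs 2: x=1/2 → posterior Inverse-Gamma(17/5, 261/32)
obs 3: x=-5/4 → posterior Inverse-Gamma(39/10, 131/16)

655/392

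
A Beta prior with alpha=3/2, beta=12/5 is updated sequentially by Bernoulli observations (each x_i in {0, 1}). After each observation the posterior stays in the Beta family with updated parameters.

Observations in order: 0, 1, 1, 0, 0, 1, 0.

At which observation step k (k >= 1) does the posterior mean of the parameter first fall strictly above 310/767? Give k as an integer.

k = 2

obs 1: x=0 → posterior Beta(3/2, 17/5)
obs 2: x=1 → posterior Beta(5/2, 17/5)
obs 3: x=1 → posterior Beta(7/2, 17/5)
obs 4: x=0 → posterior Beta(7/2, 22/5)
obs 5: x=0 → posterior Beta(7/2, 27/5)
obs 6: x=1 → posterior Beta(9/2, 27/5)
obs 7: x=0 → posterior Beta(9/2, 32/5)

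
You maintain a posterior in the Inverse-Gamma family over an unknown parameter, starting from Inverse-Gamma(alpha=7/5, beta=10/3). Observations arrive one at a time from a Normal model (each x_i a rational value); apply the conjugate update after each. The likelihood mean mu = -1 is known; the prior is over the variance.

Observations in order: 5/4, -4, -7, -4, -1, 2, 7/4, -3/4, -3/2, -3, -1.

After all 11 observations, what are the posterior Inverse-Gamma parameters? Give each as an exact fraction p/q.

alpha=69/10, beta=4157/96

obs 1: x=5/4 → posterior Inverse-Gamma(19/10, 563/96)
obs 2: x=-4 → posterior Inverse-Gamma(12/5, 995/96)
obs 3: x=-7 → posterior Inverse-Gamma(29/10, 2723/96)
obs 4: x=-4 → posterior Inverse-Gamma(17/5, 3155/96)
obs 5: x=-1 → posterior Inverse-Gamma(39/10, 3155/96)
obs 6: x=2 → posterior Inverse-Gamma(22/5, 3587/96)
obs 7: x=7/4 → posterior Inverse-Gamma(49/10, 1975/48)
obs 8: x=-3/4 → posterior Inverse-Gamma(27/5, 3953/96)
obs 9: x=-3/2 → posterior Inverse-Gamma(59/10, 3965/96)
obs 10: x=-3 → posterior Inverse-Gamma(32/5, 4157/96)
obs 11: x=-1 → posterior Inverse-Gamma(69/10, 4157/96)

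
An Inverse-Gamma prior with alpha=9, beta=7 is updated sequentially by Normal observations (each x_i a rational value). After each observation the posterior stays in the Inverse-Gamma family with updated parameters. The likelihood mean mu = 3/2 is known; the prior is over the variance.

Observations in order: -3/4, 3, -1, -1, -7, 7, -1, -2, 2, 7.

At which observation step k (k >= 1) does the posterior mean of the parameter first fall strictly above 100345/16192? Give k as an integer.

obs 1: x=-3/4 → posterior Inverse-Gamma(19/2, 305/32)
obs 2: x=3 → posterior Inverse-Gamma(10, 341/32)
obs 3: x=-1 → posterior Inverse-Gamma(21/2, 441/32)
obs 4: x=-1 → posterior Inverse-Gamma(11, 541/32)
obs 5: x=-7 → posterior Inverse-Gamma(23/2, 1697/32)
obs 6: x=7 → posterior Inverse-Gamma(12, 2181/32)
obs 7: x=-1 → posterior Inverse-Gamma(25/2, 2281/32)
obs 8: x=-2 → posterior Inverse-Gamma(13, 2477/32)
obs 9: x=2 → posterior Inverse-Gamma(27/2, 2481/32)
obs 10: x=7 → posterior Inverse-Gamma(14, 2965/32)

k = 7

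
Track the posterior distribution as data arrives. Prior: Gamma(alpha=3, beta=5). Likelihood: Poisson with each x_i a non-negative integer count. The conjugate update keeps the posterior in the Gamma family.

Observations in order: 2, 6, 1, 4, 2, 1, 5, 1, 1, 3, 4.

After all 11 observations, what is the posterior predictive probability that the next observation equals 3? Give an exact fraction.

obs 1: x=2 → posterior Gamma(5, 6)
obs 2: x=6 → posterior Gamma(11, 7)
obs 3: x=1 → posterior Gamma(12, 8)
obs 4: x=4 → posterior Gamma(16, 9)
obs 5: x=2 → posterior Gamma(18, 10)
obs 6: x=1 → posterior Gamma(19, 11)
obs 7: x=5 → posterior Gamma(24, 12)
obs 8: x=1 → posterior Gamma(25, 13)
obs 9: x=1 → posterior Gamma(26, 14)
obs 10: x=3 → posterior Gamma(29, 15)
obs 11: x=4 → posterior Gamma(33, 16)

2096139380232980934934387581779692182568960/11633549665058175578832094238737833478284593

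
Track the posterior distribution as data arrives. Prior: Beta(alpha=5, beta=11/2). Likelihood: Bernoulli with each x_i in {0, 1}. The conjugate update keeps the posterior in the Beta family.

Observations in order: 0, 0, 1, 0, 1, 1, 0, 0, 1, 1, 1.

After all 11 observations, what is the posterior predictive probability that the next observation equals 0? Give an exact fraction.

obs 1: x=0 → posterior Beta(5, 13/2)
obs 2: x=0 → posterior Beta(5, 15/2)
obs 3: x=1 → posterior Beta(6, 15/2)
obs 4: x=0 → posterior Beta(6, 17/2)
obs 5: x=1 → posterior Beta(7, 17/2)
obs 6: x=1 → posterior Beta(8, 17/2)
obs 7: x=0 → posterior Beta(8, 19/2)
obs 8: x=0 → posterior Beta(8, 21/2)
obs 9: x=1 → posterior Beta(9, 21/2)
obs 10: x=1 → posterior Beta(10, 21/2)
obs 11: x=1 → posterior Beta(11, 21/2)

21/43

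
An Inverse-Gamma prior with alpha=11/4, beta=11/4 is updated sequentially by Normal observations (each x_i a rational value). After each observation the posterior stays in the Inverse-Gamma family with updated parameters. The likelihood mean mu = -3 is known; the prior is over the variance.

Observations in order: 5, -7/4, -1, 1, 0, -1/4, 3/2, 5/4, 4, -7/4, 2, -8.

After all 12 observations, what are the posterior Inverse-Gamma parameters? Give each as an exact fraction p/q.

alpha=35/4, beta=493/4

obs 1: x=5 → posterior Inverse-Gamma(13/4, 139/4)
obs 2: x=-7/4 → posterior Inverse-Gamma(15/4, 1137/32)
obs 3: x=-1 → posterior Inverse-Gamma(17/4, 1201/32)
obs 4: x=1 → posterior Inverse-Gamma(19/4, 1457/32)
obs 5: x=0 → posterior Inverse-Gamma(21/4, 1601/32)
obs 6: x=-1/4 → posterior Inverse-Gamma(23/4, 861/16)
obs 7: x=3/2 → posterior Inverse-Gamma(25/4, 1023/16)
obs 8: x=5/4 → posterior Inverse-Gamma(27/4, 2335/32)
obs 9: x=4 → posterior Inverse-Gamma(29/4, 3119/32)
obs 10: x=-7/4 → posterior Inverse-Gamma(31/4, 393/4)
obs 11: x=2 → posterior Inverse-Gamma(33/4, 443/4)
obs 12: x=-8 → posterior Inverse-Gamma(35/4, 493/4)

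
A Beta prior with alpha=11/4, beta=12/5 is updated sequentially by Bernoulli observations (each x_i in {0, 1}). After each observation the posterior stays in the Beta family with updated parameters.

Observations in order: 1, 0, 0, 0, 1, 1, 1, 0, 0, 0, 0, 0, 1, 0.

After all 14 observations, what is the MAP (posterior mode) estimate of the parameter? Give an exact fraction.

obs 1: x=1 → posterior Beta(15/4, 12/5)
obs 2: x=0 → posterior Beta(15/4, 17/5)
obs 3: x=0 → posterior Beta(15/4, 22/5)
obs 4: x=0 → posterior Beta(15/4, 27/5)
obs 5: x=1 → posterior Beta(19/4, 27/5)
obs 6: x=1 → posterior Beta(23/4, 27/5)
obs 7: x=1 → posterior Beta(27/4, 27/5)
obs 8: x=0 → posterior Beta(27/4, 32/5)
obs 9: x=0 → posterior Beta(27/4, 37/5)
obs 10: x=0 → posterior Beta(27/4, 42/5)
obs 11: x=0 → posterior Beta(27/4, 47/5)
obs 12: x=0 → posterior Beta(27/4, 52/5)
obs 13: x=1 → posterior Beta(31/4, 52/5)
obs 14: x=0 → posterior Beta(31/4, 57/5)

135/343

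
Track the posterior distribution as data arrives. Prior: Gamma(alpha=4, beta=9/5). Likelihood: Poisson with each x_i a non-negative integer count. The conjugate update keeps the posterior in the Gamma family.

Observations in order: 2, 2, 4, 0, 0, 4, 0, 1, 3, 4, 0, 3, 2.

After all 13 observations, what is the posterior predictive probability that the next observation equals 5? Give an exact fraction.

obs 1: x=2 → posterior Gamma(6, 14/5)
obs 2: x=2 → posterior Gamma(8, 19/5)
obs 3: x=4 → posterior Gamma(12, 24/5)
obs 4: x=0 → posterior Gamma(12, 29/5)
obs 5: x=0 → posterior Gamma(12, 34/5)
obs 6: x=4 → posterior Gamma(16, 39/5)
obs 7: x=0 → posterior Gamma(16, 44/5)
obs 8: x=1 → posterior Gamma(17, 49/5)
obs 9: x=3 → posterior Gamma(20, 54/5)
obs 10: x=4 → posterior Gamma(24, 59/5)
obs 11: x=0 → posterior Gamma(24, 64/5)
obs 12: x=3 → posterior Gamma(27, 69/5)
obs 13: x=2 → posterior Gamma(29, 74/5)

1196557332530370580346336704007750261163767217882561458995200000/33061389635588795063368942081397460712933173476460004123495939681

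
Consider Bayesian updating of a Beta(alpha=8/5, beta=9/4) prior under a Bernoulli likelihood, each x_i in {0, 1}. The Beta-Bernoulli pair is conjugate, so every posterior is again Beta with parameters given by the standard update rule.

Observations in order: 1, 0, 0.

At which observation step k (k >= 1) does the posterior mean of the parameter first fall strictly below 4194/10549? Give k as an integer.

obs 1: x=1 → posterior Beta(13/5, 9/4)
obs 2: x=0 → posterior Beta(13/5, 13/4)
obs 3: x=0 → posterior Beta(13/5, 17/4)

k = 3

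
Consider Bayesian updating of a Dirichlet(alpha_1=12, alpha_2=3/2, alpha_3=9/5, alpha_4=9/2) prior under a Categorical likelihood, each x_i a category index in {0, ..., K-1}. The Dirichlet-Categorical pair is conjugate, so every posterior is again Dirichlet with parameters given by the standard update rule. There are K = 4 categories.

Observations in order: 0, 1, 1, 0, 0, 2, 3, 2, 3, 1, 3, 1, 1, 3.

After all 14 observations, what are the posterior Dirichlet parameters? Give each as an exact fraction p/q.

alpha_1=15, alpha_2=13/2, alpha_3=19/5, alpha_4=17/2

obs 1: x=0 → posterior Dirichlet(13, 3/2, 9/5, 9/2)
obs 2: x=1 → posterior Dirichlet(13, 5/2, 9/5, 9/2)
obs 3: x=1 → posterior Dirichlet(13, 7/2, 9/5, 9/2)
obs 4: x=0 → posterior Dirichlet(14, 7/2, 9/5, 9/2)
obs 5: x=0 → posterior Dirichlet(15, 7/2, 9/5, 9/2)
obs 6: x=2 → posterior Dirichlet(15, 7/2, 14/5, 9/2)
obs 7: x=3 → posterior Dirichlet(15, 7/2, 14/5, 11/2)
obs 8: x=2 → posterior Dirichlet(15, 7/2, 19/5, 11/2)
obs 9: x=3 → posterior Dirichlet(15, 7/2, 19/5, 13/2)
obs 10: x=1 → posterior Dirichlet(15, 9/2, 19/5, 13/2)
obs 11: x=3 → posterior Dirichlet(15, 9/2, 19/5, 15/2)
obs 12: x=1 → posterior Dirichlet(15, 11/2, 19/5, 15/2)
obs 13: x=1 → posterior Dirichlet(15, 13/2, 19/5, 15/2)
obs 14: x=3 → posterior Dirichlet(15, 13/2, 19/5, 17/2)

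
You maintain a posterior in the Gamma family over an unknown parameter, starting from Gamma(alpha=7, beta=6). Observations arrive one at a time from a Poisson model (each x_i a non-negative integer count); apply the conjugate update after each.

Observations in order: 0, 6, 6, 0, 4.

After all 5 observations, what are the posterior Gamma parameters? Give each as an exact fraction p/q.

alpha=23, beta=11

obs 1: x=0 → posterior Gamma(7, 7)
obs 2: x=6 → posterior Gamma(13, 8)
obs 3: x=6 → posterior Gamma(19, 9)
obs 4: x=0 → posterior Gamma(19, 10)
obs 5: x=4 → posterior Gamma(23, 11)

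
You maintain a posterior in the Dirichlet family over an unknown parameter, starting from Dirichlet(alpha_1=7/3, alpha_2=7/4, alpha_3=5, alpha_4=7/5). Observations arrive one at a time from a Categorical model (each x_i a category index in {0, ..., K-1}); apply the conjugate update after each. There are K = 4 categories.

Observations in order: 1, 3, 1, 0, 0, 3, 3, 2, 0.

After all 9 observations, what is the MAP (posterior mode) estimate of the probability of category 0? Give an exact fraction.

obs 1: x=1 → posterior Dirichlet(7/3, 11/4, 5, 7/5)
obs 2: x=3 → posterior Dirichlet(7/3, 11/4, 5, 12/5)
obs 3: x=1 → posterior Dirichlet(7/3, 15/4, 5, 12/5)
obs 4: x=0 → posterior Dirichlet(10/3, 15/4, 5, 12/5)
obs 5: x=0 → posterior Dirichlet(13/3, 15/4, 5, 12/5)
obs 6: x=3 → posterior Dirichlet(13/3, 15/4, 5, 17/5)
obs 7: x=3 → posterior Dirichlet(13/3, 15/4, 5, 22/5)
obs 8: x=2 → posterior Dirichlet(13/3, 15/4, 6, 22/5)
obs 9: x=0 → posterior Dirichlet(16/3, 15/4, 6, 22/5)

260/929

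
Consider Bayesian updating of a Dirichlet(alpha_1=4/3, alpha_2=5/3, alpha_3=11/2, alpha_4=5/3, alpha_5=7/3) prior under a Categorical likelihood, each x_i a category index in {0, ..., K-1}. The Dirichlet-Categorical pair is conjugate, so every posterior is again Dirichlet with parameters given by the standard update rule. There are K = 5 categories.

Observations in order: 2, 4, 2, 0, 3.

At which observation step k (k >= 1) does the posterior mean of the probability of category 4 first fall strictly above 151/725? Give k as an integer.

obs 1: x=2 → posterior Dirichlet(4/3, 5/3, 13/2, 5/3, 7/3)
obs 2: x=4 → posterior Dirichlet(4/3, 5/3, 13/2, 5/3, 10/3)
obs 3: x=2 → posterior Dirichlet(4/3, 5/3, 15/2, 5/3, 10/3)
obs 4: x=0 → posterior Dirichlet(7/3, 5/3, 15/2, 5/3, 10/3)
obs 5: x=3 → posterior Dirichlet(7/3, 5/3, 15/2, 8/3, 10/3)

k = 2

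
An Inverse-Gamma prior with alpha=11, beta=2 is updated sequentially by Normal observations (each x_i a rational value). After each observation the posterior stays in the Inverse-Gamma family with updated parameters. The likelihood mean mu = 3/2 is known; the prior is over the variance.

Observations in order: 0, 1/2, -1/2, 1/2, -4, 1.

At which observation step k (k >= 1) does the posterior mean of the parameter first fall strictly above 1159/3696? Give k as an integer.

obs 1: x=0 → posterior Inverse-Gamma(23/2, 25/8)
obs 2: x=1/2 → posterior Inverse-Gamma(12, 29/8)
obs 3: x=-1/2 → posterior Inverse-Gamma(25/2, 45/8)
obs 4: x=1/2 → posterior Inverse-Gamma(13, 49/8)
obs 5: x=-4 → posterior Inverse-Gamma(27/2, 85/4)
obs 6: x=1 → posterior Inverse-Gamma(14, 171/8)

k = 2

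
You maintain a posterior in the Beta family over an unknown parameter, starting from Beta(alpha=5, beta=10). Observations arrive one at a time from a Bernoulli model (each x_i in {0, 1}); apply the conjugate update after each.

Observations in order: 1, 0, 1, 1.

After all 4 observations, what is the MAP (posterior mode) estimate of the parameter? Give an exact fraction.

7/17

obs 1: x=1 → posterior Beta(6, 10)
obs 2: x=0 → posterior Beta(6, 11)
obs 3: x=1 → posterior Beta(7, 11)
obs 4: x=1 → posterior Beta(8, 11)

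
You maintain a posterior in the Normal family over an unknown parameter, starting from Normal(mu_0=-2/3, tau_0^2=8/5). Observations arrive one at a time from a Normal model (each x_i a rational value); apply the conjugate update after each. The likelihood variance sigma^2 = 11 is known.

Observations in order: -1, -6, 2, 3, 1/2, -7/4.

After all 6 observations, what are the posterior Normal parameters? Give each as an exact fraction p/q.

obs 1: x=-1 → posterior Normal(-134/189, 88/63)
obs 2: x=-6 → posterior Normal(-278/213, 88/71)
obs 3: x=2 → posterior Normal(-230/237, 88/79)
obs 4: x=3 → posterior Normal(-158/261, 88/87)
obs 5: x=1/2 → posterior Normal(-146/285, 88/95)
obs 6: x=-7/4 → posterior Normal(-188/309, 88/103)

mu_0=-188/309, tau_0^2=88/103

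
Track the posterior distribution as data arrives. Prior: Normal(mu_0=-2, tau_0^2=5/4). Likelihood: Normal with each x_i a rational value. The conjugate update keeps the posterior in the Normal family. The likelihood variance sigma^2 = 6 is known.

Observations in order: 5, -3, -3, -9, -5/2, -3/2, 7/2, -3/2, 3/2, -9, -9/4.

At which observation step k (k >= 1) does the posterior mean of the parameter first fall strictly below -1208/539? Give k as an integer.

k = 5

obs 1: x=5 → posterior Normal(-23/29, 30/29)
obs 2: x=-3 → posterior Normal(-19/17, 15/17)
obs 3: x=-3 → posterior Normal(-53/39, 10/13)
obs 4: x=-9 → posterior Normal(-49/22, 15/22)
obs 5: x=-5/2 → posterior Normal(-221/98, 30/49)
obs 6: x=-3/2 → posterior Normal(-59/27, 5/9)
obs 7: x=7/2 → posterior Normal(-201/118, 30/59)
obs 8: x=-3/2 → posterior Normal(-27/16, 15/32)
obs 9: x=3/2 → posterior Normal(-67/46, 10/23)
obs 10: x=-9 → posterior Normal(-291/148, 15/37)
obs 11: x=-9/4 → posterior Normal(-627/316, 30/79)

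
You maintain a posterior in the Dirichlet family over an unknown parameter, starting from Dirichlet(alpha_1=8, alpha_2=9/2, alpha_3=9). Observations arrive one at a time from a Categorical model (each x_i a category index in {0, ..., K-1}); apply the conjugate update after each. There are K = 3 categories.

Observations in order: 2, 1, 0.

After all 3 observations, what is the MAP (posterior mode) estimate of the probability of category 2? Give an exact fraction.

18/43

obs 1: x=2 → posterior Dirichlet(8, 9/2, 10)
obs 2: x=1 → posterior Dirichlet(8, 11/2, 10)
obs 3: x=0 → posterior Dirichlet(9, 11/2, 10)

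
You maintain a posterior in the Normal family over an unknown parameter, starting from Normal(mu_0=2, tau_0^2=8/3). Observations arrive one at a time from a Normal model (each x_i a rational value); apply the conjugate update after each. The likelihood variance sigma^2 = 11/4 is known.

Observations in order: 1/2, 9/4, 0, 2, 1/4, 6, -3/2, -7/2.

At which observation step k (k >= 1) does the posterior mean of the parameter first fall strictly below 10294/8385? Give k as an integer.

obs 1: x=1/2 → posterior Normal(82/65, 88/65)
obs 2: x=9/4 → posterior Normal(154/97, 88/97)
obs 3: x=0 → posterior Normal(154/129, 88/129)
obs 4: x=2 → posterior Normal(218/161, 88/161)
obs 5: x=1/4 → posterior Normal(226/193, 88/193)
obs 6: x=6 → posterior Normal(418/225, 88/225)
obs 7: x=-3/2 → posterior Normal(370/257, 88/257)
obs 8: x=-7/2 → posterior Normal(258/289, 88/289)

k = 3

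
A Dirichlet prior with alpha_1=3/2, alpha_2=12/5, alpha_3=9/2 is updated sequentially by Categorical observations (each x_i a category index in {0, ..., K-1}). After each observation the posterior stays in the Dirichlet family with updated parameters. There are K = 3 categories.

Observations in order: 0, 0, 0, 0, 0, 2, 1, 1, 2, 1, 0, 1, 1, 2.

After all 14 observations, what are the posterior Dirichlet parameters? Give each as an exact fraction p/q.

alpha_1=15/2, alpha_2=37/5, alpha_3=15/2

obs 1: x=0 → posterior Dirichlet(5/2, 12/5, 9/2)
obs 2: x=0 → posterior Dirichlet(7/2, 12/5, 9/2)
obs 3: x=0 → posterior Dirichlet(9/2, 12/5, 9/2)
obs 4: x=0 → posterior Dirichlet(11/2, 12/5, 9/2)
obs 5: x=0 → posterior Dirichlet(13/2, 12/5, 9/2)
obs 6: x=2 → posterior Dirichlet(13/2, 12/5, 11/2)
obs 7: x=1 → posterior Dirichlet(13/2, 17/5, 11/2)
obs 8: x=1 → posterior Dirichlet(13/2, 22/5, 11/2)
obs 9: x=2 → posterior Dirichlet(13/2, 22/5, 13/2)
obs 10: x=1 → posterior Dirichlet(13/2, 27/5, 13/2)
obs 11: x=0 → posterior Dirichlet(15/2, 27/5, 13/2)
obs 12: x=1 → posterior Dirichlet(15/2, 32/5, 13/2)
obs 13: x=1 → posterior Dirichlet(15/2, 37/5, 13/2)
obs 14: x=2 → posterior Dirichlet(15/2, 37/5, 15/2)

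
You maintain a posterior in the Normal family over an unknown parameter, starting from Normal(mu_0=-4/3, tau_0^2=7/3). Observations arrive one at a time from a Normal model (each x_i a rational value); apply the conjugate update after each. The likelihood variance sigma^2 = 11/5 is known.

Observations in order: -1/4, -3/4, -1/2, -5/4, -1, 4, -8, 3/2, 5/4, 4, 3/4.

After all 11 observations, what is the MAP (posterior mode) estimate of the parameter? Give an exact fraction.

-211/1672

obs 1: x=-1/4 → posterior Normal(-211/272, 77/68)
obs 2: x=-3/4 → posterior Normal(-79/103, 77/103)
obs 3: x=-1/2 → posterior Normal(-193/276, 77/138)
obs 4: x=-5/4 → posterior Normal(-561/692, 77/173)
obs 5: x=-1 → posterior Normal(-701/832, 77/208)
obs 6: x=4 → posterior Normal(-47/324, 77/243)
obs 7: x=-8 → posterior Normal(-1261/1112, 77/278)
obs 8: x=3/2 → posterior Normal(-1051/1252, 77/313)
obs 9: x=5/4 → posterior Normal(-73/116, 77/348)
obs 10: x=4 → posterior Normal(-79/383, 77/383)
obs 11: x=3/4 → posterior Normal(-211/1672, 7/38)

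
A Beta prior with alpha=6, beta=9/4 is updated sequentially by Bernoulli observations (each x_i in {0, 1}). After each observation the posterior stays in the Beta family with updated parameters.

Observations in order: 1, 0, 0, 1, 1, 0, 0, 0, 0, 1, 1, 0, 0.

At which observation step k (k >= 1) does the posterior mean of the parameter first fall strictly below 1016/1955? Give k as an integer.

obs 1: x=1 → posterior Beta(7, 9/4)
obs 2: x=0 → posterior Beta(7, 13/4)
obs 3: x=0 → posterior Beta(7, 17/4)
obs 4: x=1 → posterior Beta(8, 17/4)
obs 5: x=1 → posterior Beta(9, 17/4)
obs 6: x=0 → posterior Beta(9, 21/4)
obs 7: x=0 → posterior Beta(9, 25/4)
obs 8: x=0 → posterior Beta(9, 29/4)
obs 9: x=0 → posterior Beta(9, 33/4)
obs 10: x=1 → posterior Beta(10, 33/4)
obs 11: x=1 → posterior Beta(11, 33/4)
obs 12: x=0 → posterior Beta(11, 37/4)
obs 13: x=0 → posterior Beta(11, 41/4)

k = 13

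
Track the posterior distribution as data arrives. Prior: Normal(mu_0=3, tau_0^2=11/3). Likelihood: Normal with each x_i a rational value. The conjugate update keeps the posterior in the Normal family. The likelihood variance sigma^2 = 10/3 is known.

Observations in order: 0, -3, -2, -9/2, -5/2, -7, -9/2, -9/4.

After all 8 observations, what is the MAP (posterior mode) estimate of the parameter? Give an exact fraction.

-1013/392

obs 1: x=0 → posterior Normal(10/7, 110/63)
obs 2: x=-3 → posterior Normal(-3/32, 55/48)
obs 3: x=-2 → posterior Normal(-25/43, 110/129)
obs 4: x=-9/2 → posterior Normal(-149/108, 55/81)
obs 5: x=-5/2 → posterior Normal(-102/65, 22/39)
obs 6: x=-7 → posterior Normal(-179/76, 55/114)
obs 7: x=-9/2 → posterior Normal(-457/174, 110/261)
obs 8: x=-9/4 → posterior Normal(-1013/392, 55/147)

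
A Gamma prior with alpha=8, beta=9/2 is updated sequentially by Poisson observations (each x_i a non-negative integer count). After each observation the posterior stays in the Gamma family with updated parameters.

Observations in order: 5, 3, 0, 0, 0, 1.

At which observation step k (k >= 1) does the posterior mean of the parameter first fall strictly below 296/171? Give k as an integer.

k = 5

obs 1: x=5 → posterior Gamma(13, 11/2)
obs 2: x=3 → posterior Gamma(16, 13/2)
obs 3: x=0 → posterior Gamma(16, 15/2)
obs 4: x=0 → posterior Gamma(16, 17/2)
obs 5: x=0 → posterior Gamma(16, 19/2)
obs 6: x=1 → posterior Gamma(17, 21/2)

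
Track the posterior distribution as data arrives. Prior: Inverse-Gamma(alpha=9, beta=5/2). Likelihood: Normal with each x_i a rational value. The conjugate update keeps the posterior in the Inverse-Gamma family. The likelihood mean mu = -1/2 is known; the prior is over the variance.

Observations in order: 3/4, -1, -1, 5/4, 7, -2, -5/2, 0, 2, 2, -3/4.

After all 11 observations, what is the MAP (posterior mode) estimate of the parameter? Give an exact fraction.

1367/496

obs 1: x=3/4 → posterior Inverse-Gamma(19/2, 105/32)
obs 2: x=-1 → posterior Inverse-Gamma(10, 109/32)
obs 3: x=-1 → posterior Inverse-Gamma(21/2, 113/32)
obs 4: x=5/4 → posterior Inverse-Gamma(11, 81/16)
obs 5: x=7 → posterior Inverse-Gamma(23/2, 531/16)
obs 6: x=-2 → posterior Inverse-Gamma(12, 549/16)
obs 7: x=-5/2 → posterior Inverse-Gamma(25/2, 581/16)
obs 8: x=0 → posterior Inverse-Gamma(13, 583/16)
obs 9: x=2 → posterior Inverse-Gamma(27/2, 633/16)
obs 10: x=2 → posterior Inverse-Gamma(14, 683/16)
obs 11: x=-3/4 → posterior Inverse-Gamma(29/2, 1367/32)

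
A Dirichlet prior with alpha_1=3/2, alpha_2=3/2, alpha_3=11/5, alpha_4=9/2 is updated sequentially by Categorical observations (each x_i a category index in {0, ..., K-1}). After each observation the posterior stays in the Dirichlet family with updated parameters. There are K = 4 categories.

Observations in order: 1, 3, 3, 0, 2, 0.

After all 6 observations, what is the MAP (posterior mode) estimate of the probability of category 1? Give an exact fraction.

obs 1: x=1 → posterior Dirichlet(3/2, 5/2, 11/5, 9/2)
obs 2: x=3 → posterior Dirichlet(3/2, 5/2, 11/5, 11/2)
obs 3: x=3 → posterior Dirichlet(3/2, 5/2, 11/5, 13/2)
obs 4: x=0 → posterior Dirichlet(5/2, 5/2, 11/5, 13/2)
obs 5: x=2 → posterior Dirichlet(5/2, 5/2, 16/5, 13/2)
obs 6: x=0 → posterior Dirichlet(7/2, 5/2, 16/5, 13/2)

5/39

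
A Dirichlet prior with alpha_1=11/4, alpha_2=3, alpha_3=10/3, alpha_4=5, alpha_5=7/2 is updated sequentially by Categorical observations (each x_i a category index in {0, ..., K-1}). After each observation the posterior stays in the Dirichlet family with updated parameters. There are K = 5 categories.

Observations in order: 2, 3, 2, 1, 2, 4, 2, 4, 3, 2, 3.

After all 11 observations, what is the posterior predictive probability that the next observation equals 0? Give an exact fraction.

obs 1: x=2 → posterior Dirichlet(11/4, 3, 13/3, 5, 7/2)
obs 2: x=3 → posterior Dirichlet(11/4, 3, 13/3, 6, 7/2)
obs 3: x=2 → posterior Dirichlet(11/4, 3, 16/3, 6, 7/2)
obs 4: x=1 → posterior Dirichlet(11/4, 4, 16/3, 6, 7/2)
obs 5: x=2 → posterior Dirichlet(11/4, 4, 19/3, 6, 7/2)
obs 6: x=4 → posterior Dirichlet(11/4, 4, 19/3, 6, 9/2)
obs 7: x=2 → posterior Dirichlet(11/4, 4, 22/3, 6, 9/2)
obs 8: x=4 → posterior Dirichlet(11/4, 4, 22/3, 6, 11/2)
obs 9: x=3 → posterior Dirichlet(11/4, 4, 22/3, 7, 11/2)
obs 10: x=2 → posterior Dirichlet(11/4, 4, 25/3, 7, 11/2)
obs 11: x=3 → posterior Dirichlet(11/4, 4, 25/3, 8, 11/2)

33/343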